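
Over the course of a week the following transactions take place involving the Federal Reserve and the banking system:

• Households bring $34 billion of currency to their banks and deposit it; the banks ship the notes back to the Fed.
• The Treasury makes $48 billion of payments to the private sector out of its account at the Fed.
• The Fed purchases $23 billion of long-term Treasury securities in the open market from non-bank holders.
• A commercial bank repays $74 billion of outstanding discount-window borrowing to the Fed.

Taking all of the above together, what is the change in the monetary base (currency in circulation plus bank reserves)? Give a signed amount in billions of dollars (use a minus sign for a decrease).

Fed balance sheet:
  Assets:      Securities +$23B, Loans to banks −$74B
  Liabilities: Bank reserves +$31B, Currency in circulation −$34B, Government deposits −$48B
Commercial banking system:
  Assets:      Reserves at CB +$31B
  Liabilities: Checkable deposits +$105B, Borrowings from CB −$74B
Monetary base = currency + reserves: −$34B + (+$31B) = -$3 billion.

-$3 billion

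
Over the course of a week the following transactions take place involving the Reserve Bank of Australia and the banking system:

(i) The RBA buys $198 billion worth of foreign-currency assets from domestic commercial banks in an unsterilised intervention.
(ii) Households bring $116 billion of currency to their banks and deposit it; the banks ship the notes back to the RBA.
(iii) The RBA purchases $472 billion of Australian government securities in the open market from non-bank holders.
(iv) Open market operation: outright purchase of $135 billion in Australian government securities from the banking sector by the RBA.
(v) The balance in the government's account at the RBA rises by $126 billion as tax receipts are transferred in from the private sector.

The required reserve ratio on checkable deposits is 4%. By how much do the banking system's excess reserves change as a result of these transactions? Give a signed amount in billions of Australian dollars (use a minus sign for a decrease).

FX purchase $198 billion: reserves +$198B, deposits 0.
Currency deposit $116 billion: reserves +$116B, deposits +$116B.
Asset purchase (from non-banks) $472 billion: reserves +$472B, deposits +$472B.
OMO purchase (from banks) $135 billion: reserves +$135B, deposits 0.
Government account inflow $126 billion: reserves −$126B, deposits −$126B.
Totals: Δreserves = +$795B, Δdeposits = +$462B.
Δrequired reserves = 4% × +$462B = +$18.48B.
Δexcess reserves = Δreserves − Δrequired = +$795B − (+$18.48B) = +$776.52 billion.

+$776.52 billion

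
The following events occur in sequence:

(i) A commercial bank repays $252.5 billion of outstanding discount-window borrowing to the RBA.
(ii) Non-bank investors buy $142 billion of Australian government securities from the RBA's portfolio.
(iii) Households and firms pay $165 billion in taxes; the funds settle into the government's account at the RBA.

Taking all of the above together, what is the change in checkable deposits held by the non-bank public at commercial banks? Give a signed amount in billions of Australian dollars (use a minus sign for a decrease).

-$307 billion

RBA balance sheet:
  Assets:      Securities −$142B, Loans to banks −$252.5B
  Liabilities: Bank reserves −$559.5B, Government deposits +$165B
Commercial banking system:
  Assets:      Reserves at CB −$559.5B
  Liabilities: Checkable deposits −$307B, Borrowings from CB −$252.5B
So the change in checkable deposits held by the non-bank public at commercial banks is -$307 billion.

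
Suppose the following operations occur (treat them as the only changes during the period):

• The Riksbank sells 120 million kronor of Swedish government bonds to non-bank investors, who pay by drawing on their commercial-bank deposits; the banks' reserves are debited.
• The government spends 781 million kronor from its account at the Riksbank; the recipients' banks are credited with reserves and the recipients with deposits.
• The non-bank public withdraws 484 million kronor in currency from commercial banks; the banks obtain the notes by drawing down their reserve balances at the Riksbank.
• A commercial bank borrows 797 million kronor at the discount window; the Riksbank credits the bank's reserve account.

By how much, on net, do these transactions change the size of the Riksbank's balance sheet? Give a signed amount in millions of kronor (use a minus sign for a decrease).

Asset sale (to non-banks) 120 million kronor: a Riksbank asset is shed → −120M.
Government spending 781 million kronor: only the composition of liabilities changes → 0.
Currency withdrawal 484 million kronor: only the composition of liabilities changes → 0.
Discount-window loan 797 million kronor: a Riksbank asset is acquired → +797M.
Net: −120 + 0 + 0 + 797 = +677 million.

+677 million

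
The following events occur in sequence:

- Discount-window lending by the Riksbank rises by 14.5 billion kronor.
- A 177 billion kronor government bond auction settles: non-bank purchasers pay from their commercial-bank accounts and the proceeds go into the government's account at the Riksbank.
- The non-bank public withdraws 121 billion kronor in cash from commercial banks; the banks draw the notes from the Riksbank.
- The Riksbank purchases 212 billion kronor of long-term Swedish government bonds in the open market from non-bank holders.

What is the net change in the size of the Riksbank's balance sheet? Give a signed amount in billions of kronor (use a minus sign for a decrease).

Discount-window loan 14.5 billion kronor: a Riksbank asset is acquired → +14.5B.
Government account inflow 177 billion kronor: only the composition of liabilities changes → 0.
Currency withdrawal 121 billion kronor: only the composition of liabilities changes → 0.
Asset purchase (from non-banks) 212 billion kronor: a Riksbank asset is acquired → +212B.
Net: 14.5 + 0 + 0 + 212 = +226.5 billion.

+226.5 billion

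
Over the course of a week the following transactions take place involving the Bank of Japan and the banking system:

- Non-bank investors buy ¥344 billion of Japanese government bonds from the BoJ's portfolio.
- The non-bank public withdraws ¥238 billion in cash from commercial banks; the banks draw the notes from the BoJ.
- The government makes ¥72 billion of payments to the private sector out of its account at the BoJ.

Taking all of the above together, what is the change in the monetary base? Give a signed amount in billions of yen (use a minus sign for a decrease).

Asset sale (to non-banks) ¥344 billion: BoJ balance sheet contracts → −¥344B.
Currency withdrawal ¥238 billion: just a shift between currency and reserves — both are base money → 0.
Government spending ¥72 billion: a non-base liability converts back to reserves → +¥72B.
Net: −344 + 0 + 72 = -¥272 billion.

-¥272 billion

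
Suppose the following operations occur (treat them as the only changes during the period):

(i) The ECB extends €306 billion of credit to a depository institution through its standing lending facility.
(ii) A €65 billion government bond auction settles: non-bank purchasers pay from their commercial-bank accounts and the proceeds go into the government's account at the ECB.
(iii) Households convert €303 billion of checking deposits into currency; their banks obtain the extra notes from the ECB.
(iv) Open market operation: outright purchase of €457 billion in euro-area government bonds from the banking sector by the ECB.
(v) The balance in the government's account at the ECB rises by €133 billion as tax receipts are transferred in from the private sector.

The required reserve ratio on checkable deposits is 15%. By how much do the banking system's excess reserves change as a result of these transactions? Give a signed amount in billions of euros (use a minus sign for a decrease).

Discount-window loan €306 billion: reserves +€306B, deposits 0.
Government account inflow €65 billion: reserves −€65B, deposits −€65B.
Currency withdrawal €303 billion: reserves −€303B, deposits −€303B.
OMO purchase (from banks) €457 billion: reserves +€457B, deposits 0.
Government account inflow €133 billion: reserves −€133B, deposits −€133B.
Totals: Δreserves = +€262B, Δdeposits = −€501B.
Δrequired reserves = 15% × −€501B = −€75.15B.
Δexcess reserves = Δreserves − Δrequired = +€262B − (−€75.15B) = +€337.15 billion.

+€337.15 billion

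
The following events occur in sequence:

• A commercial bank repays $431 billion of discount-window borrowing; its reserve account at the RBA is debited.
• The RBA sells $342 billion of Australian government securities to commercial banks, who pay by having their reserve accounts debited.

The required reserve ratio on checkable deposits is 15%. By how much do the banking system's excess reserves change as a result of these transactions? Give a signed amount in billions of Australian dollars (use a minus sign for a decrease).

Discount-window repayment $431 billion: reserves −$431B, deposits 0.
OMO sale (to banks) $342 billion: reserves −$342B, deposits 0.
Totals: Δreserves = −$773B, Δdeposits = 0.
Δrequired reserves = 15% × 0 = 0.
Δexcess reserves = Δreserves − Δrequired = −$773B − (0) = -$773 billion.

-$773 billion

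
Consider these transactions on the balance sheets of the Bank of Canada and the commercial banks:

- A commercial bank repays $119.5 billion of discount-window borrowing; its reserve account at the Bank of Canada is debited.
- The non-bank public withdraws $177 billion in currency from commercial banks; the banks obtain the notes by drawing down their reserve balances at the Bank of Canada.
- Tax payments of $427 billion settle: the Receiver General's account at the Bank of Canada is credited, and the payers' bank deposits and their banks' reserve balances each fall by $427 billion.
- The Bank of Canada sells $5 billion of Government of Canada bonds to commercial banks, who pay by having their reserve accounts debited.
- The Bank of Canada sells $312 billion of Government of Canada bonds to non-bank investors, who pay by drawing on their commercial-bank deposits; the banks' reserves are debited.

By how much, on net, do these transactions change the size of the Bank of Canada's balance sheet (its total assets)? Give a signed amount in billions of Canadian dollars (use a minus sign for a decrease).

-$436.5 billion

Discount-window repayment $119.5 billion: a Bank of Canada asset is shed → −$119.5B.
Currency withdrawal $177 billion: only the composition of liabilities changes → 0.
Government account inflow $427 billion: only the composition of liabilities changes → 0.
OMO sale (to banks) $5 billion: a Bank of Canada asset is shed → −$5B.
Asset sale (to non-banks) $312 billion: a Bank of Canada asset is shed → −$312B.
Net: −119.5 + 0 + 0 − 5 − 312 = -$436.5 billion.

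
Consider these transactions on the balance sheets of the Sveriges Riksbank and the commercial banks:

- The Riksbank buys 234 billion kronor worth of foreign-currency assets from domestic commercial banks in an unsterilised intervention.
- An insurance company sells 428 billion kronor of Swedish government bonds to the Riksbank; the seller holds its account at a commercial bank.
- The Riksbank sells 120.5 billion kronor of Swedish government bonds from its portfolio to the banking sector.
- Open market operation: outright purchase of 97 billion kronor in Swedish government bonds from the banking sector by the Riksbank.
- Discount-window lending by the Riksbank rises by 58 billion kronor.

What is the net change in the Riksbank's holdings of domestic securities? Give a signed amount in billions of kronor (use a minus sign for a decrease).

+404.5 billion

FX purchase 234 billion kronor: the Riksbank's securities portfolio is untouched → 0.
Asset purchase (from non-banks) 428 billion kronor: securities added to the Riksbank's portfolio → +428B.
OMO sale (to banks) 120.5 billion kronor: securities removed from the Riksbank's portfolio → −120.5B.
OMO purchase (from banks) 97 billion kronor: securities added to the Riksbank's portfolio → +97B.
Discount-window loan 58 billion kronor: the Riksbank's securities portfolio is untouched → 0.
Net: 0 + 428 − 120.5 + 97 + 0 = +404.5 billion.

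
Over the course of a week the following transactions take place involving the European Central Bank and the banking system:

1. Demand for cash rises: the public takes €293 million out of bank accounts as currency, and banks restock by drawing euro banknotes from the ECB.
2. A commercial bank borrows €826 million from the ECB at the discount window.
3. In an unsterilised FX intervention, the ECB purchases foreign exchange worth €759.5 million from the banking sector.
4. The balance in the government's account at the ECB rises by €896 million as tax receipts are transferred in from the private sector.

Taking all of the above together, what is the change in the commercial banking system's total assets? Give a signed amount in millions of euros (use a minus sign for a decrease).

ECB balance sheet:
  Assets:      Loans to banks +€826M, Foreign assets +€759.5M
  Liabilities: Bank reserves +€396.5M, Currency in circulation +€293M, Government deposits +€896M
Commercial banking system:
  Assets:      Reserves at CB +€396.5M, Foreign assets −€759.5M
  Liabilities: Checkable deposits −€1189M, Borrowings from CB +€826M
Change in total bank assets = -€363 million.

-€363 million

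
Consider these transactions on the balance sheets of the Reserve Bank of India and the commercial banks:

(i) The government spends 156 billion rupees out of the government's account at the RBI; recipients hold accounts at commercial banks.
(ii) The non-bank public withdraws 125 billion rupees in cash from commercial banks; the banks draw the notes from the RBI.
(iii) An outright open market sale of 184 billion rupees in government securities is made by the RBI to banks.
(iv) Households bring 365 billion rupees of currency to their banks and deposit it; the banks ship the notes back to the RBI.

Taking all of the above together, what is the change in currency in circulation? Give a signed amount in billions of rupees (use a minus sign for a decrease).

-240 billion

RBI balance sheet:
  Assets:      Securities −184B
  Liabilities: Bank reserves +212B, Currency in circulation −240B, Government deposits −156B
So the change in currency in circulation is -240 billion.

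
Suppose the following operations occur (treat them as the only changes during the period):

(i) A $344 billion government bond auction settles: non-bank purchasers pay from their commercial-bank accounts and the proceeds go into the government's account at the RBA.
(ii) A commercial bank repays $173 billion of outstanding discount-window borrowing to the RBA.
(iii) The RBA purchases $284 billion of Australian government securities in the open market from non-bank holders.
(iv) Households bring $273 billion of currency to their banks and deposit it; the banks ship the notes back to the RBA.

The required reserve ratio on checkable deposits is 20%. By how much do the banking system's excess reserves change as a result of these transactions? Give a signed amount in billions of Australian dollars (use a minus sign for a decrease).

Government account inflow $344 billion: reserves −$344B, deposits −$344B.
Discount-window repayment $173 billion: reserves −$173B, deposits 0.
Asset purchase (from non-banks) $284 billion: reserves +$284B, deposits +$284B.
Currency deposit $273 billion: reserves +$273B, deposits +$273B.
Totals: Δreserves = +$40B, Δdeposits = +$213B.
Δrequired reserves = 20% × +$213B = +$42.6B.
Δexcess reserves = Δreserves − Δrequired = +$40B − (+$42.6B) = -$2.6 billion.

-$2.6 billion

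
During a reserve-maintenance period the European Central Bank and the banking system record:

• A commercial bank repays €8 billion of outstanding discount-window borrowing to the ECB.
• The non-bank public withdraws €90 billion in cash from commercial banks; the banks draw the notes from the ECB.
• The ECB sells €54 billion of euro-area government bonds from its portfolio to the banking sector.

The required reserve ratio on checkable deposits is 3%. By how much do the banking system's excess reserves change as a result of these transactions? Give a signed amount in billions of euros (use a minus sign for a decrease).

-€149.3 billion

Discount-window repayment €8 billion: reserves −€8B, deposits 0.
Currency withdrawal €90 billion: reserves −€90B, deposits −€90B.
OMO sale (to banks) €54 billion: reserves −€54B, deposits 0.
Totals: Δreserves = −€152B, Δdeposits = −€90B.
Δrequired reserves = 3% × −€90B = −€2.7B.
Δexcess reserves = Δreserves − Δrequired = −€152B − (−€2.7B) = -€149.3 billion.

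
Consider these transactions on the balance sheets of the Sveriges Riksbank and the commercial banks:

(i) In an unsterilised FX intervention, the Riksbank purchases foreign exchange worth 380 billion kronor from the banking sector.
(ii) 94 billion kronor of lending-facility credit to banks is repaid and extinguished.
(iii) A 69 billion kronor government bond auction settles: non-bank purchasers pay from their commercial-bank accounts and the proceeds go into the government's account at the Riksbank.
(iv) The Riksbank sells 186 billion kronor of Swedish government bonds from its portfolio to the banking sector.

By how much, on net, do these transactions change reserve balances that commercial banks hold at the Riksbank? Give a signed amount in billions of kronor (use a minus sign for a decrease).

Riksbank balance sheet:
  Assets:      Securities −186B, Loans to banks −94B, Foreign assets +380B
  Liabilities: Bank reserves +31B, Government deposits +69B
So the change in reserve balances that commercial banks hold at the Riksbank is +31 billion.

+31 billion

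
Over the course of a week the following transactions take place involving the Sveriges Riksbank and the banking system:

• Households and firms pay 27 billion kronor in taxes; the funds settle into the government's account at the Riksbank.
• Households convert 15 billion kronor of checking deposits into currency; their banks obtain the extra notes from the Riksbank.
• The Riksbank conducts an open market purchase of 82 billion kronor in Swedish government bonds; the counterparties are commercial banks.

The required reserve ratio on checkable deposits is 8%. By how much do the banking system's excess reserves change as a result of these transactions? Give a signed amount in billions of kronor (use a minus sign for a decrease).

+43.36 billion

Government account inflow 27 billion kronor: reserves −27B, deposits −27B.
Currency withdrawal 15 billion kronor: reserves −15B, deposits −15B.
OMO purchase (from banks) 82 billion kronor: reserves +82B, deposits 0.
Totals: Δreserves = +40B, Δdeposits = −42B.
Δrequired reserves = 8% × −42B = −3.36B.
Δexcess reserves = Δreserves − Δrequired = +40B − (−3.36B) = +43.36 billion.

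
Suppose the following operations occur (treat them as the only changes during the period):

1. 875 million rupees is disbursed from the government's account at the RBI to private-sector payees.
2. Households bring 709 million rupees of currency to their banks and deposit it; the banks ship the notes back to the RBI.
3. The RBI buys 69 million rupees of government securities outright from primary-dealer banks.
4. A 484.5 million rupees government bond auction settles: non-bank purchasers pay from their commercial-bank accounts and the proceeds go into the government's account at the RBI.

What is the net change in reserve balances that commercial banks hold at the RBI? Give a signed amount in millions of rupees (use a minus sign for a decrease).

Government spending 875 million rupees: government payments flow into bank reserve accounts → +875M.
Currency deposit 709 million rupees: returned notes are swapped for reserve credit → +709M.
OMO purchase (from banks) 69 million rupees: the RBI pays by crediting reserve accounts → +69M.
Government account inflow 484.5 million rupees: funds move from bank reserves into the government account → −484.5M.
Net: 875 + 709 + 69 − 484.5 = +1168.5 million.

+1168.5 million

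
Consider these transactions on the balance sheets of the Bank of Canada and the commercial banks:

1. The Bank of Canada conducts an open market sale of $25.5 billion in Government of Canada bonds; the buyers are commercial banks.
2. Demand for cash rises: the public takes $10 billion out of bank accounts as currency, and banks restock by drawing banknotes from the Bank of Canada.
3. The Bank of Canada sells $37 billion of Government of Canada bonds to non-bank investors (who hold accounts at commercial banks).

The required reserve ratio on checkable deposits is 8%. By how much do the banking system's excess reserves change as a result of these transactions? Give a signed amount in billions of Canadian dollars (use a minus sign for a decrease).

-$68.74 billion

OMO sale (to banks) $25.5 billion: reserves −$25.5B, deposits 0.
Currency withdrawal $10 billion: reserves −$10B, deposits −$10B.
Asset sale (to non-banks) $37 billion: reserves −$37B, deposits −$37B.
Totals: Δreserves = −$72.5B, Δdeposits = −$47B.
Δrequired reserves = 8% × −$47B = −$3.76B.
Δexcess reserves = Δreserves − Δrequired = −$72.5B − (−$3.76B) = -$68.74 billion.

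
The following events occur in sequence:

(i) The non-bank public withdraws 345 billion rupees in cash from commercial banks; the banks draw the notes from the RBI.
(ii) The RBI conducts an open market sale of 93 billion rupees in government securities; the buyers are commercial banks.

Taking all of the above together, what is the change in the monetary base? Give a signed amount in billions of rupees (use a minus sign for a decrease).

-93 billion

Currency withdrawal 345 billion rupees: just a shift between currency and reserves — both are base money → 0.
OMO sale (to banks) 93 billion rupees: RBI balance sheet contracts → −93B.
Net: 0 − 93 = -93 billion.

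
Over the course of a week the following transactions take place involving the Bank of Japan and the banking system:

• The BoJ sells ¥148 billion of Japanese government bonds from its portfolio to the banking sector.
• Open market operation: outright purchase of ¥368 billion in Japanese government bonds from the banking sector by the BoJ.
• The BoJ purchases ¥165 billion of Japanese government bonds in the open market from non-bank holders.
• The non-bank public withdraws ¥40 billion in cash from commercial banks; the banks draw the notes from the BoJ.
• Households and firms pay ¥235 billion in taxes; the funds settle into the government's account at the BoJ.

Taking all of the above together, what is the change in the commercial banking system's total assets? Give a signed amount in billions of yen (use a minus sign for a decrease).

-¥110 billion

OMO sale (to banks) ¥148 billion: just an asset swap on bank balance sheets → 0.
OMO purchase (from banks) ¥368 billion: just an asset swap on bank balance sheets → 0.
Asset purchase (from non-banks) ¥165 billion: bank balance sheets expand → +¥165B.
Currency withdrawal ¥40 billion: bank balance sheets shrink → −¥40B.
Government account inflow ¥235 billion: bank balance sheets shrink → −¥235B.
Net: 0 + 0 + 165 − 40 − 235 = -¥110 billion.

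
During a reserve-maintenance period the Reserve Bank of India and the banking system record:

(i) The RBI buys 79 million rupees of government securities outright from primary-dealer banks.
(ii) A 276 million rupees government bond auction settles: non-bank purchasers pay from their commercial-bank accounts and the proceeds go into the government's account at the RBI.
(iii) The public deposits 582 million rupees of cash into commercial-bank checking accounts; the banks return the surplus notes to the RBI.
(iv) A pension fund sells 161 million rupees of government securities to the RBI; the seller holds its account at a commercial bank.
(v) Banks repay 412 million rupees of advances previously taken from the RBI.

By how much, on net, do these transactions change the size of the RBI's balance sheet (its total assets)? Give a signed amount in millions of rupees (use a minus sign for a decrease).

RBI balance sheet:
  Assets:      Securities +240M, Loans to banks −412M
  Liabilities: Bank reserves +134M, Currency in circulation −582M, Government deposits +276M
Commercial banking system:
  Assets:      Reserves at CB +134M, Securities −79M
  Liabilities: Checkable deposits +467M, Borrowings from CB −412M
Change in total RBI assets = -172 million.

-172 million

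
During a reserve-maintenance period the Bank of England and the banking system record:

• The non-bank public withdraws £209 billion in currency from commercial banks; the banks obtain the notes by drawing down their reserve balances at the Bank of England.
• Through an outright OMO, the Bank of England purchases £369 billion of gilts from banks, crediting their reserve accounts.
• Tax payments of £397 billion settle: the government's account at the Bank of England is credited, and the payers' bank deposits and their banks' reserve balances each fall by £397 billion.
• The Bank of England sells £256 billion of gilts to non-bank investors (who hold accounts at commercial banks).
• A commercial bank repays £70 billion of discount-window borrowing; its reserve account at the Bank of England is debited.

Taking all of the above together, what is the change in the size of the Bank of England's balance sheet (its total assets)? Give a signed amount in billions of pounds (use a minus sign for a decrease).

Bank of England balance sheet:
  Assets:      Securities +£113B, Loans to banks −£70B
  Liabilities: Bank reserves −£563B, Currency in circulation +£209B, Government deposits +£397B
Change in total Bank of England assets = +£43 billion.

+£43 billion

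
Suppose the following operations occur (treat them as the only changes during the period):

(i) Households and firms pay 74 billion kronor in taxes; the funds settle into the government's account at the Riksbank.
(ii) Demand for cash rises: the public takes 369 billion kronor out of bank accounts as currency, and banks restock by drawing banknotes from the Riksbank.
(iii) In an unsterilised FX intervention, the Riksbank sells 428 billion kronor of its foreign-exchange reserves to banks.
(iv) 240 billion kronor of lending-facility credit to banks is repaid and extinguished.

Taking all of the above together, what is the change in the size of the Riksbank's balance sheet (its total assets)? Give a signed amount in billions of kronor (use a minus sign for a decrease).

Government account inflow 74 billion kronor: only the composition of liabilities changes → 0.
Currency withdrawal 369 billion kronor: only the composition of liabilities changes → 0.
FX sale 428 billion kronor: a Riksbank asset is shed → −428B.
Discount-window repayment 240 billion kronor: a Riksbank asset is shed → −240B.
Net: 0 + 0 − 428 − 240 = -668 billion.

-668 billion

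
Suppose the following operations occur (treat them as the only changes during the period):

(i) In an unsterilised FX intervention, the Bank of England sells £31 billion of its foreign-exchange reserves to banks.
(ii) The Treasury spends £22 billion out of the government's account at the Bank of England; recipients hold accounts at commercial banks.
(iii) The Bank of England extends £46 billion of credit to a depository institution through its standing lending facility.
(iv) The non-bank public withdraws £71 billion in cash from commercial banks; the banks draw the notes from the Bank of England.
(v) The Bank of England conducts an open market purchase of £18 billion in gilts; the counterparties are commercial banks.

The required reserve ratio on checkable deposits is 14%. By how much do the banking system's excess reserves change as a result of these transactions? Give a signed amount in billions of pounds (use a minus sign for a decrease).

-£9.14 billion

FX sale £31 billion: reserves −£31B, deposits 0.
Government spending £22 billion: reserves +£22B, deposits +£22B.
Discount-window loan £46 billion: reserves +£46B, deposits 0.
Currency withdrawal £71 billion: reserves −£71B, deposits −£71B.
OMO purchase (from banks) £18 billion: reserves +£18B, deposits 0.
Totals: Δreserves = −£16B, Δdeposits = −£49B.
Δrequired reserves = 14% × −£49B = −£6.86B.
Δexcess reserves = Δreserves − Δrequired = −£16B − (−£6.86B) = -£9.14 billion.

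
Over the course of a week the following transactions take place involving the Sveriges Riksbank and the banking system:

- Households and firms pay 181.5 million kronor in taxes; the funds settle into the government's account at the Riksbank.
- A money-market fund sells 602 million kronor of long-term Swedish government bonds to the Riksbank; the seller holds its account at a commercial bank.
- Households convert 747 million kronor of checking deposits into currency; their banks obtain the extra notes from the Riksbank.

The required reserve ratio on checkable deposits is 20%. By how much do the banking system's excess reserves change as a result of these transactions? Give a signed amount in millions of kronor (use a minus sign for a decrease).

Government account inflow 181.5 million kronor: reserves −181.5M, deposits −181.5M.
Asset purchase (from non-banks) 602 million kronor: reserves +602M, deposits +602M.
Currency withdrawal 747 million kronor: reserves −747M, deposits −747M.
Totals: Δreserves = −326.5M, Δdeposits = −326.5M.
Δrequired reserves = 20% × −326.5M = −65.3M.
Δexcess reserves = Δreserves − Δrequired = −326.5M − (−65.3M) = -261.2 million.

-261.2 million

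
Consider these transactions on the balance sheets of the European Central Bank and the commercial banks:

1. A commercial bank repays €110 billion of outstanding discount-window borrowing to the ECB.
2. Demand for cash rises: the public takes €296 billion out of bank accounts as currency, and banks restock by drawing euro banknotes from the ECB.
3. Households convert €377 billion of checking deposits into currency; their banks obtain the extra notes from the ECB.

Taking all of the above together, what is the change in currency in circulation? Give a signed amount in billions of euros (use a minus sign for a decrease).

Discount-window repayment €110 billion: no currency enters or leaves circulation → 0.
Currency withdrawal €296 billion: notes leave the central bank → +€296B.
Currency withdrawal €377 billion: notes leave the central bank → +€377B.
Net: 0 + 296 + 377 = +€673 billion.

+€673 billion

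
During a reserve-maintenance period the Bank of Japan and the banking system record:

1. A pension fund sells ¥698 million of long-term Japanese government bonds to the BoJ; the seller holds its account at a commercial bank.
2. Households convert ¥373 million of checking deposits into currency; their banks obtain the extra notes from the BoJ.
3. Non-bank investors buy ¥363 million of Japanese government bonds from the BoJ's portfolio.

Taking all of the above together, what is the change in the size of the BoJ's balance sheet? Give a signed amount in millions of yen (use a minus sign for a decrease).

Asset purchase (from non-banks) ¥698 million: a BoJ asset is acquired → +¥698M.
Currency withdrawal ¥373 million: only the composition of liabilities changes → 0.
Asset sale (to non-banks) ¥363 million: a BoJ asset is shed → −¥363M.
Net: 698 + 0 − 363 = +¥335 million.

+¥335 million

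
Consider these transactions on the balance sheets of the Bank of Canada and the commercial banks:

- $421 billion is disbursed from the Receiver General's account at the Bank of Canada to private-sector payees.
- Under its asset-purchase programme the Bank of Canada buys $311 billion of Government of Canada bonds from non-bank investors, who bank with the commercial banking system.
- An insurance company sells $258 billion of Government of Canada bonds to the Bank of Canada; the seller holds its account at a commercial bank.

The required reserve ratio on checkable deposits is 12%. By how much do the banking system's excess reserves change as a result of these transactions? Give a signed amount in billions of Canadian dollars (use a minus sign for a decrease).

+$871.2 billion

Government spending $421 billion: reserves +$421B, deposits +$421B.
Asset purchase (from non-banks) $311 billion: reserves +$311B, deposits +$311B.
Asset purchase (from non-banks) $258 billion: reserves +$258B, deposits +$258B.
Totals: Δreserves = +$990B, Δdeposits = +$990B.
Δrequired reserves = 12% × +$990B = +$118.8B.
Δexcess reserves = Δreserves − Δrequired = +$990B − (+$118.8B) = +$871.2 billion.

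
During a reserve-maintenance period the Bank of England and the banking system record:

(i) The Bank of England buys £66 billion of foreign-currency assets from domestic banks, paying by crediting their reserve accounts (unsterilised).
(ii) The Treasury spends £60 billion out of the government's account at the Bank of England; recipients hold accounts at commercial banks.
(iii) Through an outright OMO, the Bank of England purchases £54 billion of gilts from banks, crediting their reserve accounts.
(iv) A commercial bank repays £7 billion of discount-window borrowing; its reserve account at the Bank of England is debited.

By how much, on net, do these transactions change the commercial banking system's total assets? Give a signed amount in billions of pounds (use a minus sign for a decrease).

Bank of England balance sheet:
  Assets:      Securities +£54B, Loans to banks −£7B, Foreign assets +£66B
  Liabilities: Bank reserves +£173B, Government deposits −£60B
Commercial banking system:
  Assets:      Reserves at CB +£173B, Securities −£54B, Foreign assets −£66B
  Liabilities: Checkable deposits +£60B, Borrowings from CB −£7B
Change in total bank assets = +£53 billion.

+£53 billion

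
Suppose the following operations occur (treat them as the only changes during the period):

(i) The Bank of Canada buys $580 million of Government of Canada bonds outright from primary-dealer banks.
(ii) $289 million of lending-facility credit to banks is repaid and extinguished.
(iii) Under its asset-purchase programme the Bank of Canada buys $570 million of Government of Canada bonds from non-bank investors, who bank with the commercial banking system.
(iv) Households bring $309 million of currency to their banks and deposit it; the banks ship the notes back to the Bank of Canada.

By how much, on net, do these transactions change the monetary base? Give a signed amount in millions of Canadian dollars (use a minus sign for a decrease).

+$861 million

Bank of Canada balance sheet:
  Assets:      Securities +$1150M, Loans to banks −$289M
  Liabilities: Bank reserves +$1170M, Currency in circulation −$309M
Monetary base = currency + reserves: −$309M + (+$1170M) = +$861 million.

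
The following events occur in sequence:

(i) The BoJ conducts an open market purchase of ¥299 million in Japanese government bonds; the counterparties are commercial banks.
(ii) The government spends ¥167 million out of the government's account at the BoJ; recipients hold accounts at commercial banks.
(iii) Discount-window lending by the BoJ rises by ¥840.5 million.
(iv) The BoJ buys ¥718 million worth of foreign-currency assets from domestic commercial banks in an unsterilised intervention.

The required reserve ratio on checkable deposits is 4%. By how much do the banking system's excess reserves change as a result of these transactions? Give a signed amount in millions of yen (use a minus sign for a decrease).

OMO purchase (from banks) ¥299 million: reserves +¥299M, deposits 0.
Government spending ¥167 million: reserves +¥167M, deposits +¥167M.
Discount-window loan ¥840.5 million: reserves +¥840.5M, deposits 0.
FX purchase ¥718 million: reserves +¥718M, deposits 0.
Totals: Δreserves = +¥2024.5M, Δdeposits = +¥167M.
Δrequired reserves = 4% × +¥167M = +¥6.68M.
Δexcess reserves = Δreserves − Δrequired = +¥2024.5M − (+¥6.68M) = +¥2017.82 million.

+¥2017.82 million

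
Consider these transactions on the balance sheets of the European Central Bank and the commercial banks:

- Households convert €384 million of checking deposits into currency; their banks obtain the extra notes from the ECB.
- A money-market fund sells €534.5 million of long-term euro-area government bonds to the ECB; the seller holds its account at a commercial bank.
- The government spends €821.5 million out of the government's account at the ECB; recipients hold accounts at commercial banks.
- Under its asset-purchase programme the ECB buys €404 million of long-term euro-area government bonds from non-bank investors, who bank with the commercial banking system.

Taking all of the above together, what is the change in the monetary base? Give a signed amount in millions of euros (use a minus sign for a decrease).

Currency withdrawal €384 million: just a shift between currency and reserves — both are base money → 0.
Asset purchase (from non-banks) €534.5 million: ECB balance sheet expands → +€534.5M.
Government spending €821.5 million: a non-base liability converts back to reserves → +€821.5M.
Asset purchase (from non-banks) €404 million: ECB balance sheet expands → +€404M.
Net: 0 + 534.5 + 821.5 + 404 = +€1760 million.

+€1760 million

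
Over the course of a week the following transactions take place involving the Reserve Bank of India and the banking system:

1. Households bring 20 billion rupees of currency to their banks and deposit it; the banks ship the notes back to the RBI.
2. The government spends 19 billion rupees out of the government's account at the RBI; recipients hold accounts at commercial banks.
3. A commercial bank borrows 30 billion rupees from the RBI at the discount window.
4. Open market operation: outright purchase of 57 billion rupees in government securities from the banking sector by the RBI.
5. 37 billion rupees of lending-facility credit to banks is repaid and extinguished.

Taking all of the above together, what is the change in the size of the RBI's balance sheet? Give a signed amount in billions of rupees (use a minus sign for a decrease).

Currency deposit 20 billion rupees: only the composition of liabilities changes → 0.
Government spending 19 billion rupees: only the composition of liabilities changes → 0.
Discount-window loan 30 billion rupees: an RBI asset is acquired → +30B.
OMO purchase (from banks) 57 billion rupees: an RBI asset is acquired → +57B.
Discount-window repayment 37 billion rupees: an RBI asset is shed → −37B.
Net: 0 + 0 + 30 + 57 − 37 = +50 billion.

+50 billion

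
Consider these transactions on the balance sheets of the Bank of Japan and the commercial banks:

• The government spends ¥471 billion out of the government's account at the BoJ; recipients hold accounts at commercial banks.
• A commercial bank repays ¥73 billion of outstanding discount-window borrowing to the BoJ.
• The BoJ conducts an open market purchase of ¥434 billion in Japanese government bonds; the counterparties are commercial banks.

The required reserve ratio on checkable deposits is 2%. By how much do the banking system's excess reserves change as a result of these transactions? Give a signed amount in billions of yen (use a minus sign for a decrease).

Government spending ¥471 billion: reserves +¥471B, deposits +¥471B.
Discount-window repayment ¥73 billion: reserves −¥73B, deposits 0.
OMO purchase (from banks) ¥434 billion: reserves +¥434B, deposits 0.
Totals: Δreserves = +¥832B, Δdeposits = +¥471B.
Δrequired reserves = 2% × +¥471B = +¥9.42B.
Δexcess reserves = Δreserves − Δrequired = +¥832B − (+¥9.42B) = +¥822.58 billion.

+¥822.58 billion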